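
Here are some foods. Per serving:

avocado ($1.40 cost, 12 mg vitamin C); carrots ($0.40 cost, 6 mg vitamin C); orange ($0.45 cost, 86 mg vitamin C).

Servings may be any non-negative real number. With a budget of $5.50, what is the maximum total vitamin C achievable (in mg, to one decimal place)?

Vitamin C per dollar: orange 191.1, carrots 15, avocado 8.571.
With no serving limits, spend the whole cost allowance on orange: $5.50 / $0.45 × 86 mg = 1051.1 mg.

1051.1 mg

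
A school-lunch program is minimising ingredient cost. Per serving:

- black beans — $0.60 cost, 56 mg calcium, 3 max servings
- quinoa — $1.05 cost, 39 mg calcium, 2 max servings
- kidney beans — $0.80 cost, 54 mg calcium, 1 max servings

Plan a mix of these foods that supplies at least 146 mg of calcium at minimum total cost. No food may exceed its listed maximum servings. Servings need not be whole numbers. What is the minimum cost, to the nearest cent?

$1.56

Cost per mg of calcium: black beans $0.0107, kidney beans $0.0148, quinoa $0.0269.
Take 2.607 servings of black beans: +146.0 mg calcium for $1.56 (total $1.56, still need 0.0 mg).
Greedy by cheapest-per-mg is optimal for a single linear constraint, so the minimum cost is $1.56.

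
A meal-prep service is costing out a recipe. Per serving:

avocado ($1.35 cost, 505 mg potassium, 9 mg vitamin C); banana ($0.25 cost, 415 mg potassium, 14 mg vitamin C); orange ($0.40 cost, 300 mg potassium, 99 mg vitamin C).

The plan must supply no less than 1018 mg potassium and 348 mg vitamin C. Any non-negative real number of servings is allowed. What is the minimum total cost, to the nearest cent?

Two binding constraints pin down two serving amounts, so the optimal mix uses at most two foods. The candidates are each food alone (scaled to the tighter of potassium/vitamin C) and each pair with both constraints tight.
avocado only: max(1018/505, 348/9) = 38.67 servings → $52.20.
banana only: max(1018/415, 348/14) = 24.86 servings → $6.21.
orange only: max(1018/300, 348/99) = 3.515 servings → $1.41.
avocado + banana: intersection lies outside the first quadrant.
avocado + orange: the both-tight solution has a negative serving — not a feasible corner.
banana + orange with both targets exact would need a negative amount; discard.
The minimum over all feasible corners is $1.41.

$1.41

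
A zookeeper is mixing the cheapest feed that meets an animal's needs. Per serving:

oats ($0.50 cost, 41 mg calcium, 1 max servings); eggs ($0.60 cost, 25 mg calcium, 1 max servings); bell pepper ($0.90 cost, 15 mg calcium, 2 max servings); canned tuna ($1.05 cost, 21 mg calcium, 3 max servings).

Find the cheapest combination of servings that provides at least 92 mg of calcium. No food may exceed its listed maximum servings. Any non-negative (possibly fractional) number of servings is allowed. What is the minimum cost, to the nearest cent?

$2.40

Cost per mg of calcium: oats $0.0122, eggs $0.0240, canned tuna $0.0500, bell pepper $0.0600.
Take 1 serving of oats: +41.0 mg calcium for $0.50 (total $0.50, still need 51.0 mg).
Take 1 serving of eggs: +25.0 mg calcium for $0.60 (total $1.10, still need 26.0 mg).
Take 1.238 servings of canned tuna: +26.0 mg calcium for $1.30 (total $2.40, still need 0.0 mg).
Filling from the cheapest source first is optimal under one linear minimum: $2.40.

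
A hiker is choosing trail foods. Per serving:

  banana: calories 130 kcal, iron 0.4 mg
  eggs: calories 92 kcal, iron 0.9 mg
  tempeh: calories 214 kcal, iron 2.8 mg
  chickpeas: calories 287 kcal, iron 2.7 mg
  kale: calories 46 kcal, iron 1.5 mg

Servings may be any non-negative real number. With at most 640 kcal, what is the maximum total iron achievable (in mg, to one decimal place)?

Iron per kcal: kale 0.03261, tempeh 0.01308, eggs 0.009783, chickpeas 0.009408, banana 0.003077.
With no serving limits, spend the whole calories allowance on kale: 640 kcal / 46 kcal × 1.5 mg = 20.9 mg.

20.9 mg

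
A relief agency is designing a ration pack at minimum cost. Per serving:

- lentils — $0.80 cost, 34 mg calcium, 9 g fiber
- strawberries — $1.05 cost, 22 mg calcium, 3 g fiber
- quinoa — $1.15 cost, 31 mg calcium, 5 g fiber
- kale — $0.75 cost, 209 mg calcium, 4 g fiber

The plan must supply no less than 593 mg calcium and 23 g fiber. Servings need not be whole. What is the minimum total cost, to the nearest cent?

$3.07

lentils only: max(593/34, 23/9) = 17.44 servings → $13.95.
strawberries only: max(593/22, 23/3) = 26.95 servings → $28.30.
quinoa only: max(593/31, 23/5) = 19.13 servings → $22.00.
kale only: max(593/209, 23/4) = 5.75 servings → $4.31.
lentils + strawberries with both targets exact would need a negative amount; discard.
lentils + quinoa: intersection lies outside the first quadrant.
lentils + kale with both tight: 1.395 servings and 2.61 servings → $3.07.
strawberries + quinoa with both targets exact would need a negative amount; discard.
strawberries + kale with both tight: 4.518 servings and 2.362 servings → $6.51.
quinoa + kale with both tight: 2.644 servings and 2.445 servings → $4.87.
Cheapest feasible corner: $3.07.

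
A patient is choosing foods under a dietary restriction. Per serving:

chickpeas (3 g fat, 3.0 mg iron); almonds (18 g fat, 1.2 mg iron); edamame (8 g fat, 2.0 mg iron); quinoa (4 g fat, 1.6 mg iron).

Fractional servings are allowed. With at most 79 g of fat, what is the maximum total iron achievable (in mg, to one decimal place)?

Iron per g fat: chickpeas 1, quinoa 0.4, edamame 0.25, almonds 0.06667.
With no serving limits, spend the whole fat allowance on chickpeas: 79 g / 3 g × 3.0 mg = 79.0 mg.

79.0 mg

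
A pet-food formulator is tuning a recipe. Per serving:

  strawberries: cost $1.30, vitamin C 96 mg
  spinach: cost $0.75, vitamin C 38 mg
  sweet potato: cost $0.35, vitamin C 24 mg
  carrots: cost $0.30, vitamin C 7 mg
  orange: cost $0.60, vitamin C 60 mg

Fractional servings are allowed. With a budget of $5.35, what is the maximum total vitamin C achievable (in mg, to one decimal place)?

535.0 mg

Vitamin C per dollar: orange 100, strawberries 73.85, sweet potato 68.57, spinach 50.67, carrots 23.33.
With no serving limits, spend the whole cost allowance on orange: $5.35 / $0.60 × 60 mg = 535.0 mg.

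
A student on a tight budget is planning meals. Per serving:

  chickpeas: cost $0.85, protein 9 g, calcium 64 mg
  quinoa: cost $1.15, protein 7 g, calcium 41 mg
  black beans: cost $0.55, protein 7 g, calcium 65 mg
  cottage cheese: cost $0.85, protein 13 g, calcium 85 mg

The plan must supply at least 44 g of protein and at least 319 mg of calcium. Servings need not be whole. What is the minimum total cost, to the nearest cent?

An LP optimum is at a vertex; with two nutrient constraints at most two foods are used. Check each candidate.
chickpeas only: max(44/9, 319/64) = 4.984 servings → $4.24.
quinoa only: max(44/7, 319/41) = 7.78 servings → $8.95.
black beans only: max(44/7, 319/65) = 6.286 servings → $3.46.
cottage cheese only: max(44/13, 319/85) = 3.753 servings → $3.19.
chickpeas + quinoa: intersection lies outside the first quadrant.
chickpeas + black beans with both tight: 4.577 servings and 0.4015 servings → $4.11.
chickpeas + cottage cheese: the both-tight solution has a negative serving — not a feasible corner.
quinoa + black beans with both tight: 3.732 servings and 2.554 servings → $5.70.
quinoa + cottage cheese: the both-tight solution has a negative serving — not a feasible corner.
black beans + cottage cheese with both tight: 1.628 servings and 2.508 servings → $3.03.
Cheapest feasible corner: $3.03.

$3.03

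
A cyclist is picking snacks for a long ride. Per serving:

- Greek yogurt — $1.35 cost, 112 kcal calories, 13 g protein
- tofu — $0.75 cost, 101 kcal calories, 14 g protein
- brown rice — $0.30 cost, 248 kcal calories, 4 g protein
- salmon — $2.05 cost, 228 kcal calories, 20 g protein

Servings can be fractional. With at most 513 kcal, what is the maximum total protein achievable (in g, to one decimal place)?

71.1 g

Protein per kcal: tofu 0.1386, Greek yogurt 0.1161, salmon 0.08772, brown rice 0.01613.
With no serving limits, spend the whole calories allowance on tofu: 513 kcal / 101 kcal × 14 g = 71.1 g.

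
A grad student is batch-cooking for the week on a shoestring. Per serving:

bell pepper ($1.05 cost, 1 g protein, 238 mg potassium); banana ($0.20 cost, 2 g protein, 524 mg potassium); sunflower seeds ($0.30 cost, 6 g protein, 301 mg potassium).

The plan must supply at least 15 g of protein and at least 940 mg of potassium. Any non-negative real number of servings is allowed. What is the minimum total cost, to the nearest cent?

At the optimum either one food covers both requirements or two foods hit both targets exactly; no other combination can be cheaper.
bell pepper only: max(15/1, 940/238) = 15 servings → $15.75.
banana only: max(15/2, 940/524) = 7.5 servings → $1.50.
sunflower seeds only: max(15/6, 940/301) = 3.123 servings → $0.94.
bell pepper + banana: intersection lies outside the first quadrant.
bell pepper + sunflower seeds with both tight: 0.9982 servings and 2.334 servings → $1.75.
banana + sunflower seeds with both tight: 0.4426 servings and 2.352 servings → $0.79.
Cheapest feasible corner: $0.79.

$0.79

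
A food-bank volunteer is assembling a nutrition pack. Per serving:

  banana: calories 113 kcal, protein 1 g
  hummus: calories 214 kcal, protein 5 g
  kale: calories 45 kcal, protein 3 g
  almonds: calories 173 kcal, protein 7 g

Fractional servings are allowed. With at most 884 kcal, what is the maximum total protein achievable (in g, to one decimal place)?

Protein per kcal: kale 0.06667, almonds 0.04046, hummus 0.02336, banana 0.00885.
With no serving limits, spend the whole calories allowance on kale: 884 kcal / 45 kcal × 3 g = 58.9 g.

58.9 g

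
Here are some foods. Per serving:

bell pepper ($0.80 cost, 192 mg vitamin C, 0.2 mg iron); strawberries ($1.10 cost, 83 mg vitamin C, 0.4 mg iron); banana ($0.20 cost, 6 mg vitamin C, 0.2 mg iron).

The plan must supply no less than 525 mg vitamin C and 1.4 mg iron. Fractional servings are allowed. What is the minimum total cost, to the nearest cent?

Compare the cost at each extreme point of the feasible region.
bell pepper only: max(525/192, 1.4/0.2) = 7 servings → $5.60.
strawberries only: max(525/83, 1.4/0.4) = 6.325 servings → $6.96.
banana only: max(525/6, 1.4/0.2) = 87.5 servings → $17.50.
bell pepper + strawberries with both tight: 1.558 servings and 2.721 servings → $4.24.
bell pepper + banana with both tight: 2.597 servings and 4.403 servings → $2.96.
strawberries + banana: intersection lies outside the first quadrant.
Cheapest feasible corner: $2.96.

$2.96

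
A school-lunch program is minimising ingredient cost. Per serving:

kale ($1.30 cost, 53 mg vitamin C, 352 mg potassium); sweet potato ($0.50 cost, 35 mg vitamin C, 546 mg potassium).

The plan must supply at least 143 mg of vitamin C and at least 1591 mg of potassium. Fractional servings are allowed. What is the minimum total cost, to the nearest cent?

$2.04

kale only: max(143/53, 1591/352) = 4.52 servings → $5.88.
sweet potato only: max(143/35, 1591/546) = 4.086 servings → $2.04.
kale + sweet potato with both tight: 1.348 servings and 2.045 servings → $2.77.
Cheapest feasible corner: $2.04.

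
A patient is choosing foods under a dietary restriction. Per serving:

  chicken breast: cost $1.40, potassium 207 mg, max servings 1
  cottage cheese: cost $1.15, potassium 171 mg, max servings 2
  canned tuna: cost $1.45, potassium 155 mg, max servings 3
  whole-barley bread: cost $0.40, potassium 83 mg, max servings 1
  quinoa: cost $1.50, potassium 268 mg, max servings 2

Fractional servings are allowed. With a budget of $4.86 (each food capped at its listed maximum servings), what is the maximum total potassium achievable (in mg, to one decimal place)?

Potassium per dollar: whole-barley bread 207.5, quinoa 178.7, cottage cheese 148.7, chicken breast 147.9, canned tuna 106.9.
Take 1 serving of whole-barley bread: spends $0.40, +83.0 mg potassium (running total 83.0 mg).
Take 2 servings of quinoa: spends $3.00, +536.0 mg potassium (running total 619.0 mg).
Take 1.27 servings of cottage cheese: spends $1.46, +217.1 mg potassium (running total 836.1 mg).
Filling greedily by potassium-per-dollar is optimal for one linear limit, giving 836.1 mg.

836.1 mg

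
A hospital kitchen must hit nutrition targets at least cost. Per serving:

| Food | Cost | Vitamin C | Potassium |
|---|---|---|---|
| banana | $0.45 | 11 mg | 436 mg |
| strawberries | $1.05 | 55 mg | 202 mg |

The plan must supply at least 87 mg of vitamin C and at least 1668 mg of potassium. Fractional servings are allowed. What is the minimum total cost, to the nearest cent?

$2.48

Minimising a linear cost over {vitamin C ≥ 87, potassium ≥ 1668, servings ≥ 0} — the optimum is at a vertex, using one or two foods.
banana only: max(87/11, 1668/436) = 7.909 servings → $3.56.
strawberries only: max(87/55, 1668/202) = 8.257 servings → $8.67.
banana + strawberries with both tight: 3.409 servings and 0.9001 servings → $2.48.
The minimum over all feasible corners is $2.48.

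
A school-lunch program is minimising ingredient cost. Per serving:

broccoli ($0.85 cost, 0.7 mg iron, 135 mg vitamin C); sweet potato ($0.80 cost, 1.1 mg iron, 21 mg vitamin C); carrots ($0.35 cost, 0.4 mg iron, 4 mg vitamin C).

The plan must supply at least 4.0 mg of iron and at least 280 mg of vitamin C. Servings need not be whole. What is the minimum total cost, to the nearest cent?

$3.48

With two linear requirements the optimum uses one or two foods; enumerate the corners.
broccoli only: max(4.0/0.7, 280/135) = 5.714 servings → $4.86.
sweet potato only: max(4.0/1.1, 280/21) = 13.33 servings → $10.67.
carrots only: max(4.0/0.4, 280/4) = 70 servings → $24.50.
broccoli + sweet potato with both tight: 1.674 servings and 2.571 servings → $3.48.
broccoli + carrots with both tight: 1.875 servings and 6.719 servings → $3.95.
sweet potato + carrots: intersection lies outside the first quadrant.
Cheapest feasible corner: $3.48.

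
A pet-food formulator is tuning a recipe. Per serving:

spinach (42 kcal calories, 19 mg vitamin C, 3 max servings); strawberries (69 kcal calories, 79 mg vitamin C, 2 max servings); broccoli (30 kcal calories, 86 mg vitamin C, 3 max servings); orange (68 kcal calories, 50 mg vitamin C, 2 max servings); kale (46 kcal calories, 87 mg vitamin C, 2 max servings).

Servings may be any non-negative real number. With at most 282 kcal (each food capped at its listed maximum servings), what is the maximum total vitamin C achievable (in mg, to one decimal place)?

546.5 mg

Vitamin C per kcal: broccoli 2.867, kale 1.891, strawberries 1.145, orange 0.7353, spinach 0.4524.
Take 3 servings of broccoli: uses 90 kcal, +258.0 mg vitamin C (running total 258.0 mg).
Take 2 servings of kale: uses 92 kcal, +174.0 mg vitamin C (running total 432.0 mg).
Take 1.449 servings of strawberries: uses 100 kcal, +114.5 mg vitamin C (running total 546.5 mg).
Filling greedily by vitamin C-per-kcal is optimal for one linear limit, giving 546.5 mg.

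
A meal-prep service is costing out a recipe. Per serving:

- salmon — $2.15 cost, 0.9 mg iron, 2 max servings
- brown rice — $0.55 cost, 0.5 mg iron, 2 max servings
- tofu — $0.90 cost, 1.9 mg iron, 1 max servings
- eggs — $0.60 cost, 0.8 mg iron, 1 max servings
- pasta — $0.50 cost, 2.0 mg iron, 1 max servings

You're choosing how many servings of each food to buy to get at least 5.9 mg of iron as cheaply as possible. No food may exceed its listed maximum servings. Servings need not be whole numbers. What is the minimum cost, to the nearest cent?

$3.58

Cost per mg of iron: pasta $0.2500, tofu $0.4737, eggs $0.7500, brown rice $1.1000, salmon $2.3889.
Take 1 serving of pasta: +2.0 mg iron for $0.50 (total $0.50, still need 3.9 mg).
Take 1 serving of tofu: +1.9 mg iron for $0.90 (total $1.40, still need 2.0 mg).
Take 1 serving of eggs: +0.8 mg iron for $0.60 (total $2.00, still need 1.2 mg).
Take 2 servings of brown rice: +1.0 mg iron for $1.10 (total $3.10, still need 0.2 mg).
Take 0.2222 servings of salmon: +0.2 mg iron for $0.48 (total $3.58, still need 0.0 mg).
Filling from the cheapest source first is optimal under one linear minimum: $3.58.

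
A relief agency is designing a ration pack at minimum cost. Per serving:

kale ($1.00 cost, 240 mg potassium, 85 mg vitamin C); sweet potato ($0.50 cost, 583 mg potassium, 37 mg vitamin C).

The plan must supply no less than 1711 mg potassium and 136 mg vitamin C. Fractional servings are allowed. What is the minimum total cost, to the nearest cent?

$1.78

For a min-cost LP with two ≥-constraints, a basic feasible solution has at most two positive variables.
kale only: max(1711/240, 136/85) = 7.129 servings → $7.13.
sweet potato only: max(1711/583, 136/37) = 3.676 servings → $1.84.
kale + sweet potato with both tight: 0.3929 servings and 2.773 servings → $1.78.
Cheapest feasible corner: $1.78.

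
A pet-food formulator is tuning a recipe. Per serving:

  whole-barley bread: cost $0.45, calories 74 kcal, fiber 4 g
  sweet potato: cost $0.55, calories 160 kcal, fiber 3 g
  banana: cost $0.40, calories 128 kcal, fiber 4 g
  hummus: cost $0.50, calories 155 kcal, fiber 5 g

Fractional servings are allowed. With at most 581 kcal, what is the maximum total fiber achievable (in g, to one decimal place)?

31.4 g

Fiber per kcal: whole-barley bread 0.05405, hummus 0.03226, banana 0.03125, sweet potato 0.01875.
With no serving limits, spend the whole calories allowance on whole-barley bread: 581 kcal / 74 kcal × 4 g = 31.4 g.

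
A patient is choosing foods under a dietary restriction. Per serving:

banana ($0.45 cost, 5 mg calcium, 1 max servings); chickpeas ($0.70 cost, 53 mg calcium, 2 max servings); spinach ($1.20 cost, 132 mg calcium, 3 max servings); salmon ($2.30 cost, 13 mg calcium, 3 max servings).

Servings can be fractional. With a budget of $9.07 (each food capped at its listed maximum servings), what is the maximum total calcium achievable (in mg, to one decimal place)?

Calcium per dollar: spinach 110, chickpeas 75.71, banana 11.11, salmon 5.652.
Take 3 servings of spinach: spends $3.60, +396.0 mg calcium (running total 396.0 mg).
Take 2 servings of chickpeas: spends $1.40, +106.0 mg calcium (running total 502.0 mg).
Take 1 serving of banana: spends $0.45, +5.0 mg calcium (running total 507.0 mg).
Take 1.574 servings of salmon: spends $3.62, +20.5 mg calcium (running total 527.5 mg).
Greedy by best ratio exhausts the cost allowance optimally: 527.5 mg.

527.5 mg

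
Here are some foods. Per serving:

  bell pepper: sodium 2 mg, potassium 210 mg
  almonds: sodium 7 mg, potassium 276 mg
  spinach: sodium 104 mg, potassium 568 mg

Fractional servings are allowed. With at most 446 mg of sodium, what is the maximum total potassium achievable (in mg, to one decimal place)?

46830.0 mg

Potassium per mg sodium: bell pepper 105, almonds 39.43, spinach 5.462.
With no serving limits, spend the whole sodium allowance on bell pepper: 446 mg / 2 mg × 210 mg = 46830.0 mg.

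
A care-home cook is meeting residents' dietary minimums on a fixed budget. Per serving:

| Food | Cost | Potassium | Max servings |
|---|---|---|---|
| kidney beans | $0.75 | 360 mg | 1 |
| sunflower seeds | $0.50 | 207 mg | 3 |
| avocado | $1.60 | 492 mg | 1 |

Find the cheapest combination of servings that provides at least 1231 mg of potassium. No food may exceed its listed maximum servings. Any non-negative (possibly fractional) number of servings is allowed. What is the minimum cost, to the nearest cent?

Cost per mg of potassium: kidney beans $0.0021, sunflower seeds $0.0024, avocado $0.0033.
Take 1 serving of kidney beans: +360.0 mg potassium for $0.75 (total $0.75, still need 871.0 mg).
Take 3 servings of sunflower seeds: +621.0 mg potassium for $1.50 (total $2.25, still need 250.0 mg).
Take 0.5081 servings of avocado: +250.0 mg potassium for $0.81 (total $3.06, still need 0.0 mg).
Filling from the cheapest source first is optimal under one linear minimum: $3.06.

$3.06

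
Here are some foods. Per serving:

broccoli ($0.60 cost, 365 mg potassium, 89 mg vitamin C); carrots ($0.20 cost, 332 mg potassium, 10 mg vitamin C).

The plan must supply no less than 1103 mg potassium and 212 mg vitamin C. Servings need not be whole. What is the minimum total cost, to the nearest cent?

A basic optimal solution has at most two foods positive. Try each food alone and each pair with both targets met exactly.
broccoli only: max(1103/365, 212/89) = 3.022 servings → $1.81.
carrots only: max(1103/332, 212/10) = 21.2 servings → $4.24.
broccoli + carrots with both tight: 2.292 servings and 0.8026 servings → $1.54.
The minimum over all feasible corners is $1.54.

$1.54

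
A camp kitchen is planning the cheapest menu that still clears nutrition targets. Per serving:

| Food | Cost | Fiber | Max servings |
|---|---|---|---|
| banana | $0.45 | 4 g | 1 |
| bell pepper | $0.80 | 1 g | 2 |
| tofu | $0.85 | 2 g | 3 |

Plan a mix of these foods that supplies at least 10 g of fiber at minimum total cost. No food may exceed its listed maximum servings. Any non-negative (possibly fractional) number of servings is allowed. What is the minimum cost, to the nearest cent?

$3.00

Cost per g of fiber: banana $0.1125, tofu $0.4250, bell pepper $0.8000.
Take 1 serving of banana: +4.0 g fiber for $0.45 (total $0.45, still need 6.0 g).
Take 3 servings of tofu: +6.0 g fiber for $2.55 (total $3.00, still need 0.0 g).
Filling from the cheapest source first is optimal under one linear minimum: $3.00.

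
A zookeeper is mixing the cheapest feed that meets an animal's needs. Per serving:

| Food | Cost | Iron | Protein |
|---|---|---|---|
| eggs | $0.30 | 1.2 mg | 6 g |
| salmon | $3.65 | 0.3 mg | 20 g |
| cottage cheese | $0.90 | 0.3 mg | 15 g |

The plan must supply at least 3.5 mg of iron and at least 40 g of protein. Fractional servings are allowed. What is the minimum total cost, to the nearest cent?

$2.00

This is a tiny linear program; its minimum lies at a vertex of the feasible set. List the vertices and price them.
eggs only: max(3.5/1.2, 40/6) = 6.667 servings → $2.00.
salmon only: max(3.5/0.3, 40/20) = 11.67 servings → $42.58.
cottage cheese only: max(3.5/0.3, 40/15) = 11.67 servings → $10.50.
eggs + salmon with both tight: 2.613 servings and 1.216 servings → $5.22.
eggs + cottage cheese with both tight: 2.5 servings and 1.667 servings → $2.25.
salmon + cottage cheese: intersection lies outside the first quadrant.
So the least-cost plan costs $2.00.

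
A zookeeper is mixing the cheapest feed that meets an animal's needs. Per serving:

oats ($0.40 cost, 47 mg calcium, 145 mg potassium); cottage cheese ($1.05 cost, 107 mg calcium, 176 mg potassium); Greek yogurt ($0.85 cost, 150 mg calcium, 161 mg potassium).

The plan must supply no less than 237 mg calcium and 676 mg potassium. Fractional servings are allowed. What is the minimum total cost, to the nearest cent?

$1.94

A basic optimal solution has at most two foods positive. Try each food alone and each pair with both targets met exactly.
oats only: max(237/47, 676/145) = 5.043 servings → $2.02.
cottage cheese only: max(237/107, 676/176) = 3.841 servings → $4.03.
Greek yogurt only: max(237/150, 676/161) = 4.199 servings → $3.57.
oats + cottage cheese with both tight: 4.228 servings and 0.358 servings → $2.07.
oats + Greek yogurt with both tight: 4.459 servings and 0.1828 servings → $1.94.
cottage cheese + Greek yogurt: intersection lies outside the first quadrant.
Cheapest feasible corner: $1.94.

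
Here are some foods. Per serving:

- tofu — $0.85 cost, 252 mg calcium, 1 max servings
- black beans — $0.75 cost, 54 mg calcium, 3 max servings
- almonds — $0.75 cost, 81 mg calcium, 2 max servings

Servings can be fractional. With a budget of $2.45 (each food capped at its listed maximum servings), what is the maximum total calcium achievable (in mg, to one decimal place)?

Calcium per dollar: tofu 296.5, almonds 108, black beans 72.
Take 1 serving of tofu: spends $0.85, +252.0 mg calcium (running total 252.0 mg).
Take 2 servings of almonds: spends $1.50, +162.0 mg calcium (running total 414.0 mg).
Take 0.1333 servings of black beans: spends $0.10, +7.2 mg calcium (running total 421.2 mg).
Filling greedily by calcium-per-dollar is optimal for one linear limit, giving 421.2 mg.

421.2 mg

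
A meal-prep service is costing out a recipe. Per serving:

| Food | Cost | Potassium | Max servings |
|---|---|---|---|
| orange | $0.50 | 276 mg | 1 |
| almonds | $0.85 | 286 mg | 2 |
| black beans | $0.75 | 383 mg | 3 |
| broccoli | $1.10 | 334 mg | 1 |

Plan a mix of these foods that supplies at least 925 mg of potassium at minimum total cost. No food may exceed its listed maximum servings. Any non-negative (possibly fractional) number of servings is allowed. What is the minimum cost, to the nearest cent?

Cost per mg of potassium: orange $0.0018, black beans $0.0020, almonds $0.0030, broccoli $0.0033.
Take 1 serving of orange: +276.0 mg potassium for $0.50 (total $0.50, still need 649.0 mg).
Take 1.695 servings of black beans: +649.0 mg potassium for $1.27 (total $1.77, still need 0.0 mg).
Filling from the cheapest source first is optimal under one linear minimum: $1.77.

$1.77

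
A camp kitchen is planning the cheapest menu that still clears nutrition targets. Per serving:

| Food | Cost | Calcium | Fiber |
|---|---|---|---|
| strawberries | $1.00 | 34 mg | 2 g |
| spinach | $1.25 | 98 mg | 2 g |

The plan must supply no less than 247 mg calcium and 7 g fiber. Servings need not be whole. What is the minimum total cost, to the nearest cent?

$4.00

An LP optimum is at a vertex; with two nutrient constraints at most two foods are used. Check each candidate.
strawberries only: max(247/34, 7/2) = 7.265 servings → $7.26.
spinach only: max(247/98, 7/2) = 3.5 servings → $4.38.
strawberries + spinach with both tight: 1.5 servings and 2 servings → $4.00.
The minimum over all feasible corners is $4.00.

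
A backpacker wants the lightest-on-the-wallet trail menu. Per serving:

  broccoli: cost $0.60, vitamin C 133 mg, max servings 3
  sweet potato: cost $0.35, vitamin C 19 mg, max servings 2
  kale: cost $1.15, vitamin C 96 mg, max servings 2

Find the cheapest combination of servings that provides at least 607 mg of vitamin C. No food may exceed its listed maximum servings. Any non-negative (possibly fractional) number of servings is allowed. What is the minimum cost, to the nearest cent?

$4.39

Cost per mg of vitamin C: broccoli $0.0045, kale $0.0120, sweet potato $0.0184.
Take 3 servings of broccoli: +399.0 mg vitamin C for $1.80 (total $1.80, still need 208.0 mg).
Take 2 servings of kale: +192.0 mg vitamin C for $2.30 (total $4.10, still need 16.0 mg).
Take 0.8421 servings of sweet potato: +16.0 mg vitamin C for $0.29 (total $4.39, still need 0.0 mg).
Greedy by cheapest-per-mg is optimal for a single linear constraint, so the minimum cost is $4.39.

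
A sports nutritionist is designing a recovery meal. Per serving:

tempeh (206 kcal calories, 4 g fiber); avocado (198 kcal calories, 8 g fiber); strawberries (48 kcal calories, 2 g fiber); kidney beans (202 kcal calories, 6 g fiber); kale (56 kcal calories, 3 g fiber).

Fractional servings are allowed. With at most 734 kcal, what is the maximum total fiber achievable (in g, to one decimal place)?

39.3 g

Fiber per kcal: kale 0.05357, strawberries 0.04167, avocado 0.0404, kidney beans 0.0297, tempeh 0.01942.
With no serving limits, spend the whole calories allowance on kale: 734 kcal / 56 kcal × 3 g = 39.3 g.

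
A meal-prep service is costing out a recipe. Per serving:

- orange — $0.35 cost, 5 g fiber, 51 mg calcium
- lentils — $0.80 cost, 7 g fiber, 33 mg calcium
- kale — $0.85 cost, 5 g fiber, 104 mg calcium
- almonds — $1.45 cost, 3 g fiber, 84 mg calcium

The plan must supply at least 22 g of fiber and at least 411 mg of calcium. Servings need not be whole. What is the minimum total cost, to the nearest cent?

$2.82

This is a tiny linear program; its minimum lies at a vertex of the feasible set. List the vertices and price them.
orange only: max(22/5, 411/51) = 8.059 servings → $2.82.
lentils only: max(22/7, 411/33) = 12.45 servings → $9.96.
kale only: max(22/5, 411/104) = 4.4 servings → $3.74.
almonds only: max(22/3, 411/84) = 7.333 servings → $10.63.
orange + lentils: the both-tight solution has a negative serving — not a feasible corner.
orange + kale with both tight: 0.8792 servings and 3.521 servings → $3.30.
orange + almonds with both tight: 2.303 servings and 3.494 servings → $5.87.
lentils + kale with both tight: 0.4139 servings and 3.821 servings → $3.58.
lentils + almonds with both tight: 1.258 servings and 4.399 servings → $7.38.
kale + almonds with both targets exact would need a negative amount; discard.
The minimum over all feasible corners is $2.82.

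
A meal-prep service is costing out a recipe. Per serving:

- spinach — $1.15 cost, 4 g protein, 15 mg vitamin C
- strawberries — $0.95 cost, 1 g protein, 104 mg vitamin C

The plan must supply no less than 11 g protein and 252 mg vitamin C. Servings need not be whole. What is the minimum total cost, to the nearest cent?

Check every corner: each single food scaled to meet both minima, and each pair solved so both constraints bind.
spinach only: max(11/4, 252/15) = 16.8 servings → $19.32.
strawberries only: max(11/1, 252/104) = 11 servings → $10.45.
spinach + strawberries with both tight: 2.224 servings and 2.102 servings → $4.56.
So the least-cost plan costs $4.56.

$4.56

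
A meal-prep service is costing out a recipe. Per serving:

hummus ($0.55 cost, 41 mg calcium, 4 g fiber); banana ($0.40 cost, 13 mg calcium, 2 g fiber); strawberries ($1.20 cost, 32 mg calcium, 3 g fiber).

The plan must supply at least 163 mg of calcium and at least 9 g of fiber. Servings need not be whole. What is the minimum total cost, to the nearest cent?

$2.19

hummus only: max(163/41, 9/4) = 3.976 servings → $2.19.
banana only: max(163/13, 9/2) = 12.54 servings → $5.02.
strawberries only: max(163/32, 9/3) = 5.094 servings → $6.11.
hummus + banana: the both-tight solution has a negative serving — not a feasible corner.
hummus + strawberries: intersection lies outside the first quadrant.
banana + strawberries: the both-tight solution has a negative serving — not a feasible corner.
So the least-cost plan costs $2.19.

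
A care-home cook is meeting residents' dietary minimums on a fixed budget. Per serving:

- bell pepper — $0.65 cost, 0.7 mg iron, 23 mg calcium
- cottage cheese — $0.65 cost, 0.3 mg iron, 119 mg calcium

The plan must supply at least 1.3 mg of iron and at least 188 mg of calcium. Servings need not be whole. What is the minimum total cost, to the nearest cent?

$1.70

bell pepper only: max(1.3/0.7, 188/23) = 8.174 servings → $5.31.
cottage cheese only: max(1.3/0.3, 188/119) = 4.333 servings → $2.82.
bell pepper + cottage cheese with both tight: 1.287 servings and 1.331 servings → $1.70.
The minimum over all feasible corners is $1.70.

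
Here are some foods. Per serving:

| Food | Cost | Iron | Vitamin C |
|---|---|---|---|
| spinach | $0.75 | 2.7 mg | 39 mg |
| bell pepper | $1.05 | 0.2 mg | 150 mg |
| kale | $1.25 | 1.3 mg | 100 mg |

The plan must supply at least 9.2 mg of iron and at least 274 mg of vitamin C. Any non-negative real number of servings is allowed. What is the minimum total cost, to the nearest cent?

The cheapest plan sits at a corner of the feasible region — with two constraints it uses at most two foods.
spinach only: max(9.2/2.7, 274/39) = 7.026 servings → $5.27.
bell pepper only: max(9.2/0.2, 274/150) = 46 servings → $48.30.
kale only: max(9.2/1.3, 274/100) = 7.077 servings → $8.85.
spinach + bell pepper with both tight: 3.336 servings and 0.9592 servings → $3.51.
spinach + kale with both tight: 2.571 servings and 1.737 servings → $4.10.
bell pepper + kale: intersection lies outside the first quadrant.
The minimum over all feasible corners is $3.51.

$3.51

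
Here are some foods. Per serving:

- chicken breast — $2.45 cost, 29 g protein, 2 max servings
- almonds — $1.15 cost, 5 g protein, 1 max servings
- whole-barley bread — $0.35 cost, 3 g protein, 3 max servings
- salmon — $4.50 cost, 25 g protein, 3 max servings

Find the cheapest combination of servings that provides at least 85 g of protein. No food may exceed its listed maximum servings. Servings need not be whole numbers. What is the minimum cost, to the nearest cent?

$9.19

Cost per g of protein: chicken breast $0.0845, whole-barley bread $0.1167, salmon $0.1800, almonds $0.2300.
Take 2 servings of chicken breast: +58.0 g protein for $4.90 (total $4.90, still need 27.0 g).
Take 3 servings of whole-barley bread: +9.0 g protein for $1.05 (total $5.95, still need 18.0 g).
Take 0.72 servings of salmon: +18.0 g protein for $3.24 (total $9.19, still need 0.0 g).
Greedy by cheapest-per-g is optimal for a single linear constraint, so the minimum cost is $9.19.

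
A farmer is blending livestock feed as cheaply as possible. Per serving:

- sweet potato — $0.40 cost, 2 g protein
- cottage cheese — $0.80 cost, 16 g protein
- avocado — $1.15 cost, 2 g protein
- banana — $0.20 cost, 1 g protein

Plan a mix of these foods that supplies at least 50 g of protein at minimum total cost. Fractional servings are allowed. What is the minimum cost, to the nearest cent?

$2.50

Cost per g of protein: cottage cheese $0.0500, sweet potato $0.2000, banana $0.2000, avocado $0.5750.
With no serving limits, use only cottage cheese: 50 g / 16 g = 3.125 servings × $0.80 = $2.50.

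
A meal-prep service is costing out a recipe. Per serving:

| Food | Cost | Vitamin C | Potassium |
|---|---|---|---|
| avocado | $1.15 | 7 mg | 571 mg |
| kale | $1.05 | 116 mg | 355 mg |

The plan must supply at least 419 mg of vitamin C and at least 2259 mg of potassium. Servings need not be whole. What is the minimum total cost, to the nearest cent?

A basic optimal solution has at most two foods positive. Try each food alone and each pair with both targets met exactly.
avocado only: max(419/7, 2259/571) = 59.86 servings → $68.84.
kale only: max(419/116, 2259/355) = 6.363 servings → $6.68.
avocado + kale with both tight: 1.777 servings and 3.505 servings → $5.72.
So the least-cost plan costs $5.72.

$5.72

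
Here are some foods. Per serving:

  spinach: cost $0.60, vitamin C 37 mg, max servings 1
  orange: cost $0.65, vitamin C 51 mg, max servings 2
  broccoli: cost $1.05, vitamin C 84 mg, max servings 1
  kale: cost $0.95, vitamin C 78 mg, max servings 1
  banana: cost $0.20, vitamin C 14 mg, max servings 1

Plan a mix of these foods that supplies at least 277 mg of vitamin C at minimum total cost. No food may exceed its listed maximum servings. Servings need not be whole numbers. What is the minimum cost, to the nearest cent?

Cost per mg of vitamin C: kale $0.0122, broccoli $0.0125, orange $0.0127, banana $0.0143, spinach $0.0162.
Take 1 serving of kale: +78.0 mg vitamin C for $0.95 (total $0.95, still need 199.0 mg).
Take 1 serving of broccoli: +84.0 mg vitamin C for $1.05 (total $2.00, still need 115.0 mg).
Take 2 servings of orange: +102.0 mg vitamin C for $1.30 (total $3.30, still need 13.0 mg).
Take 0.9286 servings of banana: +13.0 mg vitamin C for $0.19 (total $3.49, still need 0.0 mg).
Greedy by cheapest-per-mg is optimal for a single linear constraint, so the minimum cost is $3.49.

$3.49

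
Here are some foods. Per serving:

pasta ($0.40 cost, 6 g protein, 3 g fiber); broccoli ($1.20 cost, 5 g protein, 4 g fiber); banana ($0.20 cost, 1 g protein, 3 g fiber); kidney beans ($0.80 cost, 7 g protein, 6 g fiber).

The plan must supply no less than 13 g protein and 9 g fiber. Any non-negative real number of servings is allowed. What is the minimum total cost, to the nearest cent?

$1.00

At the optimum either one food covers both requirements or two foods hit both targets exactly; no other combination can be cheaper.
pasta only: max(13/6, 9/3) = 3 servings → $1.20.
broccoli only: max(13/5, 9/4) = 2.6 servings → $3.12.
banana only: max(13/1, 9/3) = 13 servings → $2.60.
kidney beans only: max(13/7, 9/6) = 1.857 servings → $1.49.
pasta + broccoli with both tight: 0.7778 servings and 1.667 servings → $2.31.
pasta + banana with both tight: 2 servings and 1 serving → $1.00.
pasta + kidney beans with both tight: 1 serving and 1 serving → $1.20.
broccoli + banana: the both-tight solution has a negative serving — not a feasible corner.
broccoli + kidney beans with both targets exact would need a negative amount; discard.
banana + kidney beans with both targets exact would need a negative amount; discard.
Cheapest feasible corner: $1.00.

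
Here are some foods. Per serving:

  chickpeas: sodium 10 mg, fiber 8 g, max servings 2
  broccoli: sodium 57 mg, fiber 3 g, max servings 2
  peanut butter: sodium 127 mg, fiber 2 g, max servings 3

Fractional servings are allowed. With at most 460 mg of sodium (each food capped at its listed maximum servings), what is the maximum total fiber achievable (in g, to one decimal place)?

Fiber per mg sodium: chickpeas 0.8, broccoli 0.05263, peanut butter 0.01575.
Take 2 servings of chickpeas: uses 20 mg sodium, +16.0 g fiber (running total 16.0 g).
Take 2 servings of broccoli: uses 114 mg sodium, +6.0 g fiber (running total 22.0 g).
Take 2.567 servings of peanut butter: uses 326 mg sodium, +5.1 g fiber (running total 27.1 g).
Filling greedily by fiber-per-mg sodium is optimal for one linear limit, giving 27.1 g.

27.1 g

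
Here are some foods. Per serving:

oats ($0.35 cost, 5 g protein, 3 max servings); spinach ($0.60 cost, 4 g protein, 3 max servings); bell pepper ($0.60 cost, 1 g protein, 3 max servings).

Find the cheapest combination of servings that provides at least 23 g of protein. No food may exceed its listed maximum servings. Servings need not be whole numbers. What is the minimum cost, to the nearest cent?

$2.25

Cost per g of protein: oats $0.0700, spinach $0.1500, bell pepper $0.6000.
Take 3 servings of oats: +15.0 g protein for $1.05 (total $1.05, still need 8.0 g).
Take 2 servings of spinach: +8.0 g protein for $1.20 (total $2.25, still need 0.0 g).
Filling from the cheapest source first is optimal under one linear minimum: $2.25.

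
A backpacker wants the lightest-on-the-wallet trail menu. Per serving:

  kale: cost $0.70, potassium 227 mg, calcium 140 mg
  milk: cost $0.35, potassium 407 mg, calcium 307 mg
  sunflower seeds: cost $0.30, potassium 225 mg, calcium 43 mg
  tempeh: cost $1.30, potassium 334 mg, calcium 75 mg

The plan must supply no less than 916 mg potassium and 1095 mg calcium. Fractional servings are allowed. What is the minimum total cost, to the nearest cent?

$1.25

A basic optimal solution has at most two foods positive. Try each food alone and each pair with both targets met exactly.
kale only: max(916/227, 1095/140) = 7.821 servings → $5.47.
milk only: max(916/407, 1095/307) = 3.567 servings → $1.25.
sunflower seeds only: max(916/225, 1095/43) = 25.47 servings → $7.64.
tempeh only: max(916/334, 1095/75) = 14.6 servings → $18.98.
kale + milk: the both-tight solution has a negative serving — not a feasible corner.
kale + sunflower seeds with both targets exact would need a negative amount; discard.
kale + tempeh: the both-tight solution has a negative serving — not a feasible corner.
milk + sunflower seeds with both targets exact would need a negative amount; discard.
milk + tempeh: intersection lies outside the first quadrant.
sunflower seeds + tempeh with both targets exact would need a negative amount; discard.
So the least-cost plan costs $1.25.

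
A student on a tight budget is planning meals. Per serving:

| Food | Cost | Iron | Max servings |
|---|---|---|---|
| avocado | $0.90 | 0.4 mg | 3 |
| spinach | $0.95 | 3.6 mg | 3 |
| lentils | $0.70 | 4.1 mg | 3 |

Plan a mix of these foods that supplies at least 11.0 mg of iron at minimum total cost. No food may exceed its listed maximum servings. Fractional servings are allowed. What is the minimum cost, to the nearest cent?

Cost per mg of iron: lentils $0.1707, spinach $0.2639, avocado $2.2500.
Take 2.683 servings of lentils: +11.0 mg iron for $1.88 (total $1.88, still need 0.0 mg).
Greedy by cheapest-per-mg is optimal for a single linear constraint, so the minimum cost is $1.88.

$1.88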